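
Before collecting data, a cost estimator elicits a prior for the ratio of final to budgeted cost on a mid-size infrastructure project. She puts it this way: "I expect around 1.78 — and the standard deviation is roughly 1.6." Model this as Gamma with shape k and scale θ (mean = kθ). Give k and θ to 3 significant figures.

k ≈ 1.24, θ ≈ 1.44

For Gamma(k, scale θ): mean = kθ, variance = kθ², so CV = 1/√k.
CV = SD/mean = 1.6/1.78 = 0.8989, hence k = 1/CV² = 1.24.
Then θ = mean/k = 1.78/1.24 = 1.44.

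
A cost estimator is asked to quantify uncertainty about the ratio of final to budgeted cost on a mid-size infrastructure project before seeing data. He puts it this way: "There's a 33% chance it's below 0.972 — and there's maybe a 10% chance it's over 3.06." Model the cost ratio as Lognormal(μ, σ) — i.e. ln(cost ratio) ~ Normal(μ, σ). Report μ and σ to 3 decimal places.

μ ≈ 0.265, σ ≈ 0.666

If T ~ Lognormal(μ,σ) then ln T ~ Normal(μ,σ), so the p-quantile of ln T is μ + z_p·σ.
ln(0.972) = -0.0284 and ln(3.06) = 1.118; z_{0.33} = -0.4399, z_{0.9} = 1.282.
σ = (1.118 − -0.0284)/(1.282 − (-0.4399)) = 0.666.
μ = -0.0284 − (-0.4399)·0.666 = 0.265.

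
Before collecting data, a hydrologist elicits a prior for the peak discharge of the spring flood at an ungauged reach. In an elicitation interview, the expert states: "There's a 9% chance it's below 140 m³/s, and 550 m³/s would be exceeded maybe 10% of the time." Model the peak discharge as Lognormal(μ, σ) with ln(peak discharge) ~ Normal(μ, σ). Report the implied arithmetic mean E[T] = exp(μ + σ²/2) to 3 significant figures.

If T ~ Lognormal(μ,σ) then ln T ~ Normal(μ,σ), so the p-quantile of ln T is μ + z_p·σ.
ln(140) = 4.942 and ln(550) = 6.31; z_{0.09} = -1.341, z_{0.9} = 1.282.
σ = (6.31 − 4.942)/(1.282 − (-1.341)) = 0.522.
μ = 4.942 − (-1.341)·0.522 = 5.641.
E[T] = exp(μ + σ²/2) = exp(5.641 + 0.1361) = 323 m³/s.

E[T] ≈ 323 m³/s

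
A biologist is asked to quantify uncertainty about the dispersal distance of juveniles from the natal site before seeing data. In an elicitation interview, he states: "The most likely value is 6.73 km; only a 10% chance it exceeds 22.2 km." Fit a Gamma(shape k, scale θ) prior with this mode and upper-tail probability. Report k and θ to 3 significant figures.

Gamma(k,θ) with k>1 has mode (k−1)θ, so θ = 6.73/(k−1).
Need P(X < 22.2) = 0.9 with θ tied to k this way. Start at k = 2, θ = 6.73: P(X<22.2) ≈ 0.841.
Too low — raise k to concentrate. Iterating converges to k ≈ 2.32.
Then θ = 6.73/(2.32−1) ≈ 5.09.

k ≈ 2.32, θ ≈ 5.09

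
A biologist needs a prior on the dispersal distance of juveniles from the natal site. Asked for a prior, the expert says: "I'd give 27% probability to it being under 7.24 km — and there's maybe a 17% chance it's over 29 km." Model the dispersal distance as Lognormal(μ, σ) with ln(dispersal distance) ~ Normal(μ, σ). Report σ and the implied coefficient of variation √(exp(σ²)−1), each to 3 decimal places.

σ ≈ 0.886, CV ≈ 1.091

If T ~ Lognormal(μ,σ) then ln T ~ Normal(μ,σ), so the p-quantile of ln T is μ + z_p·σ.
ln(7.24) = 1.98 and ln(29) = 3.367; z_{0.27} = -0.6128, z_{0.83} = 0.9542.
σ = (3.367 − 1.98)/(0.9542 − (-0.6128)) = 0.886.
μ = 1.98 − (-0.6128)·0.886 = 2.522.
CV = √(exp(σ²)−1) = √(exp(0.7842)−1) = 1.091.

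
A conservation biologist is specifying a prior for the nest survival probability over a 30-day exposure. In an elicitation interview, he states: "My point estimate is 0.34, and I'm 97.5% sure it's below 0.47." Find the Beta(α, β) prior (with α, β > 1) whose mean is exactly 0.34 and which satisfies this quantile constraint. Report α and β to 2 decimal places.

With mean 0.34 fixed, write α = 0.34s, β = 0.66s where s = α+β.
Need P(θ < 0.47) = 0.975 under Beta(0.34s, 0.66s). Normal approximation: (q−m)/√(m(1−m)/s) ≈ z_{0.975} = 1.96, so s ≈ 0.34·0.66·(1.96)²/(0.47−0.34)² = 51.0.
At s = 51.0: P(θ<0.47) ≈ 0.971. Adjusting to match 0.975 gives s ≈ 54.17.
So α = 0.34·54.17 ≈ 18.42, β = 0.66·54.17 ≈ 35.75.

α ≈ 18.42, β ≈ 35.75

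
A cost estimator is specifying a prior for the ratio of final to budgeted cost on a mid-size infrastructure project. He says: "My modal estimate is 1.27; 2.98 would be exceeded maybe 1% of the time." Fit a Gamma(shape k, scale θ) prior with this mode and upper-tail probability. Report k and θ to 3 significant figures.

Gamma(k,θ) with k>1 has mode (k−1)θ, so θ = 1.27/(k−1).
Need P(X < 2.98) = 0.99 with θ tied to k this way. Start at k = 2, θ = 1.27: P(X<2.98) ≈ 0.680.
Too low — raise k to concentrate. Iterating converges to k ≈ 7.54.
Then θ = 1.27/(7.54−1) ≈ 0.194.

k ≈ 7.54, θ ≈ 0.194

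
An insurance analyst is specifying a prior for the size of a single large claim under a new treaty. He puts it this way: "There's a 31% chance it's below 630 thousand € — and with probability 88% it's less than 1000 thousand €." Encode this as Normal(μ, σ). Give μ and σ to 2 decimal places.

The p-quantile of Normal(μ,σ) is μ + z_p·σ, with z_{0.31} = -0.4959 and z_{0.88} = 1.175.
Eliminate σ: μ = (z₂·x₁ − z₁·x₂)/(z₂ − z₁) = (1.175·630 − (-0.4959)·1000)/1.671 = 739.80.
Then σ = (x₂ − x₁)/(z₂ − z₁) = (1000 − 630)/1.671 = 221.45.

μ = 739.80, σ = 221.45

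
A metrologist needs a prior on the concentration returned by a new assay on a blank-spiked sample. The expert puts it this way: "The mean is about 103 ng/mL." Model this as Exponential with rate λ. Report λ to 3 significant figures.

λ ≈ 0.00971

Exponential mean = 1/λ, so λ = 1/103.0 = 0.00971.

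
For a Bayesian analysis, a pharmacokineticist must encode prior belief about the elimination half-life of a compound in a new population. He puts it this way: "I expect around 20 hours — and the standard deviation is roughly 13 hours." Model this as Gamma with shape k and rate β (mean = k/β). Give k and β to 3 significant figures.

k ≈ 2.37, β ≈ 0.118

For Gamma(k, rate β): mean = k/β, variance = k/β², so CV = 1/√k.
CV = SD/mean = 13/20 = 0.65, hence k = 1/CV² = 2.37.
Then β = k/mean = 2.37/20 = 0.118.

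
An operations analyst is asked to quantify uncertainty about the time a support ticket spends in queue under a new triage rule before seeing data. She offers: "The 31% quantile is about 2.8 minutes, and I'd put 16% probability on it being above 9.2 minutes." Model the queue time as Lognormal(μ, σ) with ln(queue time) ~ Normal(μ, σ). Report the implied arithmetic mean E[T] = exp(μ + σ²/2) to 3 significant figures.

E[T] ≈ 5.72 minutes

If T ~ Lognormal(μ,σ) then ln T ~ Normal(μ,σ), so the p-quantile of ln T is μ + z_p·σ.
ln(2.8) = 1.03 and ln(9.2) = 2.219; z_{0.31} = -0.4959, z_{0.84} = 0.9945.
σ = (2.219 − 1.03)/(0.9945 − (-0.4959)) = 0.798.
μ = 1.03 − (-0.4959)·0.798 = 1.425.
E[T] = exp(μ + σ²/2) = exp(1.425 + 0.3186) = 5.72 minutes.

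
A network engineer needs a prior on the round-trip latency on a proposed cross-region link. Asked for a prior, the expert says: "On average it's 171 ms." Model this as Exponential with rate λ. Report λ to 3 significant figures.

Exponential mean = 1/λ, so λ = 1/171.0 = 0.00585.

λ ≈ 0.00585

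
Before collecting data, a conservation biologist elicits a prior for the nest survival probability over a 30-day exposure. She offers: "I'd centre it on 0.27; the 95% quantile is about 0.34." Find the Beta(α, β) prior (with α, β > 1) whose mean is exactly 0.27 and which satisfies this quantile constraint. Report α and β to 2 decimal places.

α ≈ 31.09, β ≈ 84.07

With mean 0.27 fixed, write α = 0.27s, β = 0.73s where s = α+β.
Need P(θ < 0.34) = 0.95 under Beta(0.27s, 0.73s). Normal approximation: (q−m)/√(m(1−m)/s) ≈ z_{0.95} = 1.64, so s ≈ 0.27·0.73·(1.64)²/(0.34−0.27)² = 108.8.
At s = 108.8: P(θ<0.34) ≈ 0.945. Adjusting to match 0.95 gives s ≈ 115.16.
So α = 0.27·115.16 ≈ 31.09, β = 0.73·115.16 ≈ 84.07.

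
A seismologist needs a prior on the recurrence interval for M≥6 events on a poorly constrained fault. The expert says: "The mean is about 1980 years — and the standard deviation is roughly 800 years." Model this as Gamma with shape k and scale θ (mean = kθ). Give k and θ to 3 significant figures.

For Gamma(k, scale θ): mean = kθ, variance = kθ², so CV = 1/√k.
CV = SD/mean = 800/1980 = 0.404, hence k = 1/CV² = 6.13.
Then θ = mean/k = 1980/6.13 = 323.

k ≈ 6.13, θ ≈ 323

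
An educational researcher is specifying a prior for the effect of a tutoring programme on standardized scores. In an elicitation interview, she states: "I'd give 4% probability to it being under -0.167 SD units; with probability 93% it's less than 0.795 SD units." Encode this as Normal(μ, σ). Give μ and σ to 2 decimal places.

μ = 0.35, σ = 0.30

For Normal(μ,σ), the p-quantile is μ + z_p·σ. Here z_{0.04} = -1.751, z_{0.93} = 1.476.
So -0.167 = μ − 1.751σ and 0.795 = μ + 1.476σ.
Subtracting: σ = (0.795 − -0.167)/(1.476 − (-1.751)) = 0.30.
Then μ = -0.167 − (-1.751)·0.30 = 0.35.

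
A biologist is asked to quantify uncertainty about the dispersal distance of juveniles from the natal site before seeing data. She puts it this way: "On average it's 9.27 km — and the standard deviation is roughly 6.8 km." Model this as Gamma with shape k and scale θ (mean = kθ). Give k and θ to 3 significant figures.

For Gamma(k, scale θ): mean = kθ, variance = kθ², so CV = 1/√k.
CV = SD/mean = 6.8/9.27 = 0.7335, hence k = 1/CV² = 1.86.
Then θ = mean/k = 9.27/1.86 = 4.99.

k ≈ 1.86, θ ≈ 4.99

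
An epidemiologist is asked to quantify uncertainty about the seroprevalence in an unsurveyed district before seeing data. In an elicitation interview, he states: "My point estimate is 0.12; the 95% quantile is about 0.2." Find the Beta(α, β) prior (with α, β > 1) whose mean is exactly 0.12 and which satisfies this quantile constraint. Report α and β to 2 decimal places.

With mean 0.12 fixed, write α = 0.12s, β = 0.88s where s = α+β.
Need P(θ < 0.2) = 0.95 under Beta(0.12s, 0.88s). Normal approximation: (q−m)/√(m(1−m)/s) ≈ z_{0.95} = 1.64, so s ≈ 0.12·0.88·(1.64)²/(0.2−0.12)² = 44.6.
At s = 44.6: P(θ<0.2) ≈ 0.936. Adjusting to match 0.95 gives s ≈ 53.16.
So α = 0.12·53.16 ≈ 6.38, β = 0.88·53.16 ≈ 46.78.

α ≈ 6.38, β ≈ 46.78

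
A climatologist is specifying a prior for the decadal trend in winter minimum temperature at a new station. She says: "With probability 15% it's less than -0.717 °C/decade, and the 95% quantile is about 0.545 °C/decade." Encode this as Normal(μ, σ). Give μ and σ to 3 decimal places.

The p-quantile of Normal(μ,σ) is μ + z_p·σ, with z_{0.15} = -1.036 and z_{0.95} = 1.645.
Eliminate σ: μ = (z₂·x₁ − z₁·x₂)/(z₂ − z₁) = (1.645·-0.717 − (-1.036)·0.545)/2.681 = -0.229.
Then σ = (x₂ − x₁)/(z₂ − z₁) = (0.545 − -0.717)/2.681 = 0.471.

μ = -0.229, σ = 0.471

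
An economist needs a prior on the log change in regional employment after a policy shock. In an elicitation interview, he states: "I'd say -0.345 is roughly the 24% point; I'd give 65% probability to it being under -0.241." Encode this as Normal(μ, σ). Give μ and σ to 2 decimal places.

μ = -0.28, σ = 0.10

For Normal(μ,σ), the p-quantile is μ + z_p·σ. Here z_{0.24} = -0.7063, z_{0.65} = 0.3853.
So -0.345 = μ − 0.7063σ and -0.241 = μ + 0.3853σ.
Subtracting: σ = (-0.241 − -0.345)/(0.3853 − (-0.7063)) = 0.10.
Then μ = -0.345 − (-0.7063)·0.10 = -0.28.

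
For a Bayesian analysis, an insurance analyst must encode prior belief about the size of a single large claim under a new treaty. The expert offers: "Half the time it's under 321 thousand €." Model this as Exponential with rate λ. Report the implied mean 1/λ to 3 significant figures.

mean ≈ 463 thousand €

Exponential median = ln 2 / λ, so λ = ln 2 / 321.0 = 0.00216.
Mean = 1/λ = 463 thousand €.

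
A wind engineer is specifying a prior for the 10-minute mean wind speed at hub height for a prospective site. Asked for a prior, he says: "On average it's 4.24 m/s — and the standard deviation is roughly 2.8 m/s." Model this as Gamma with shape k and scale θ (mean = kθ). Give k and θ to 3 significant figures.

For Gamma(k, scale θ): mean = kθ, variance = kθ², so CV = 1/√k.
CV = SD/mean = 2.8/4.24 = 0.6604, hence k = 1/CV² = 2.29.
Then θ = mean/k = 4.24/2.29 = 1.85.

k ≈ 2.29, θ ≈ 1.85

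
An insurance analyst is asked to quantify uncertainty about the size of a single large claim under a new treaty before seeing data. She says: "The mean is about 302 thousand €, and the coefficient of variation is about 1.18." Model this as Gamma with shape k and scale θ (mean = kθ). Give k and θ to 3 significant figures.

k ≈ 0.718, θ ≈ 421

For Gamma(k, scale θ): mean = kθ, variance = kθ², so CV = 1/√k.
CV = 1.18, hence k = 1/CV² = 0.718.
Then θ = mean/k = 302/0.718 = 421.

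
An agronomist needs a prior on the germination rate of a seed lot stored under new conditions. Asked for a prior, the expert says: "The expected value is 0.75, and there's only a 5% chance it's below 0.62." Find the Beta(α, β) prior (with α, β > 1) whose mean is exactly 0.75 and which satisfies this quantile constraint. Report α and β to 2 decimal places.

With mean 0.75 fixed, write α = 0.75s, β = 0.25s where s = α+β.
Need P(θ < 0.62) = 0.05 under Beta(0.75s, 0.25s). Normal approximation: (q−m)/√(m(1−m)/s) ≈ z_{0.05} = -1.64, so s ≈ 0.75·0.25·(-1.64)²/(0.62−0.75)² = 30.0.
At s = 30.0: P(θ<0.62) ≈ 0.058. Adjusting to match 0.05 gives s ≈ 33.25.
So α = 0.75·33.25 ≈ 24.94, β = 0.25·33.25 ≈ 8.31.

α ≈ 24.94, β ≈ 8.31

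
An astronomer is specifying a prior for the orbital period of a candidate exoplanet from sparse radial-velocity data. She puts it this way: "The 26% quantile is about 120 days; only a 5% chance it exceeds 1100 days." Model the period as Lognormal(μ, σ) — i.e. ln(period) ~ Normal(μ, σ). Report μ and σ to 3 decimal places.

If T ~ Lognormal(μ,σ) then ln T ~ Normal(μ,σ), so the p-quantile of ln T is μ + z_p·σ.
ln(120) = 4.787 and ln(1100) = 7.003; z_{0.26} = -0.6433, z_{0.95} = 1.645.
σ = (7.003 − 4.787)/(1.645 − (-0.6433)) = 0.968.
μ = 4.787 − (-0.6433)·0.968 = 5.410.

μ ≈ 5.410, σ ≈ 0.968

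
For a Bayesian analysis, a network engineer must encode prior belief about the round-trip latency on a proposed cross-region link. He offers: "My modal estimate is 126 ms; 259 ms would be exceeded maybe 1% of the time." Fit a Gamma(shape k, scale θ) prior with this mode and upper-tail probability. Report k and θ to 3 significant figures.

Gamma(k,θ) with k>1 has mode (k−1)θ, so θ = 126/(k−1).
Need P(X < 259) = 0.99 with θ tied to k this way. Start at k = 2, θ = 126: P(X<259) ≈ 0.609.
Too low — raise k to concentrate. Iterating converges to k ≈ 10.4.
Then θ = 126/(10.4−1) ≈ 13.4.

k ≈ 10.4, θ ≈ 13.4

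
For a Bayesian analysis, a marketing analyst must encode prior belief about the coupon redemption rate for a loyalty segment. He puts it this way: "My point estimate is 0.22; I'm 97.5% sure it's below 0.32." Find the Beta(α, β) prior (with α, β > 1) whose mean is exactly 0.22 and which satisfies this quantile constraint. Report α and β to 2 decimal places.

With mean 0.22 fixed, write α = 0.22s, β = 0.78s where s = α+β.
Need P(θ < 0.32) = 0.975 under Beta(0.22s, 0.78s). Normal approximation: (q−m)/√(m(1−m)/s) ≈ z_{0.975} = 1.96, so s ≈ 0.22·0.78·(1.96)²/(0.32−0.22)² = 65.9.
At s = 65.9: P(θ<0.32) ≈ 0.968. Adjusting to match 0.975 gives s ≈ 74.62.
So α = 0.22·74.62 ≈ 16.42, β = 0.78·74.62 ≈ 58.20.

α ≈ 16.42, β ≈ 58.20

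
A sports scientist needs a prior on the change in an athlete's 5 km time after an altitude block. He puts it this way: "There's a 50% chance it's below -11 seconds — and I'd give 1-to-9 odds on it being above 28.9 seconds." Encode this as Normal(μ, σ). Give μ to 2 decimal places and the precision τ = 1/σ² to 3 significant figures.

For Normal(μ,σ), the p-quantile is μ + z_p·σ. Here z_{0.5} = 0, z_{0.9} = 1.282.
So -11 = μ + 0σ and 28.9 = μ + 1.282σ.
Subtracting: σ = (28.9 − -11)/(1.282 − (0)) = 31.13.
Then μ = -11 − (0)·31.13 = -11.00.
Precision τ = 1/σ² = 1/31.13² = 0.00103.

μ = -11.00, τ = 0.00103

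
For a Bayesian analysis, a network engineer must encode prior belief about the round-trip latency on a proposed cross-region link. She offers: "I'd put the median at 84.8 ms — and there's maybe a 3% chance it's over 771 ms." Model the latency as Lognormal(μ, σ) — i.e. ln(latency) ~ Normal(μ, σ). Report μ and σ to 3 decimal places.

If T ~ Lognormal(μ,σ) then ln T ~ Normal(μ,σ), so the p-quantile of ln T is μ + z_p·σ.
ln(84.8) = 4.44 and ln(771) = 6.648; z_{0.5} = 0, z_{0.97} = 1.881.
σ = (6.648 − 4.44)/(1.881 − (0)) = 1.174.
μ = 4.44 − (0)·1.174 = 4.440.

μ ≈ 4.440, σ ≈ 1.174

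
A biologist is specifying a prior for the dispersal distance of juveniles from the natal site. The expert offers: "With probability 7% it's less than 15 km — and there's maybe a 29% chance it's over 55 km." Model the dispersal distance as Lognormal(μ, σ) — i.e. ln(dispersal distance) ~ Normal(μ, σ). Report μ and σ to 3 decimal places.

μ ≈ 3.653, σ ≈ 0.640

If T ~ Lognormal(μ,σ) then ln T ~ Normal(μ,σ), so the p-quantile of ln T is μ + z_p·σ.
ln(15) = 2.708 and ln(55) = 4.007; z_{0.07} = -1.476, z_{0.71} = 0.5534.
σ = (4.007 − 2.708)/(0.5534 − (-1.476)) = 0.640.
μ = 2.708 − (-1.476)·0.640 = 3.653.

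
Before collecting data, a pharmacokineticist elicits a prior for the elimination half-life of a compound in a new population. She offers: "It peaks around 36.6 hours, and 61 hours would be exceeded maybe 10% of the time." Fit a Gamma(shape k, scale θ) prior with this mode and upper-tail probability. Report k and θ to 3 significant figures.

k ≈ 8.24, θ ≈ 5.06

Gamma(k,θ) with k>1 has mode (k−1)θ, so θ = 36.6/(k−1).
Need P(X < 61) = 0.9 with θ tied to k this way. Start at k = 2, θ = 36.6: P(X<61) ≈ 0.496.
Too low — raise k to concentrate. Iterating converges to k ≈ 8.24.
Then θ = 36.6/(8.24−1) ≈ 5.06.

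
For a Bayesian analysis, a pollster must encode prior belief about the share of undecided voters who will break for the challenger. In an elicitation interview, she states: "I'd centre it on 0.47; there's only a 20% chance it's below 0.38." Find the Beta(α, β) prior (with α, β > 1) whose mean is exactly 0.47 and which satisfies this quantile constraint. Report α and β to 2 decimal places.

α ≈ 10.36, β ≈ 11.68

With mean 0.47 fixed, write α = 0.47s, β = 0.53s where s = α+β.
Need P(θ < 0.38) = 0.2 under Beta(0.47s, 0.53s). Normal approximation: (q−m)/√(m(1−m)/s) ≈ z_{0.2} = -0.842, so s ≈ 0.47·0.53·(-0.842)²/(0.38−0.47)² = 21.8.
At s = 21.8: P(θ<0.38) ≈ 0.201. Adjusting to match 0.2 gives s ≈ 22.04.
So α = 0.47·22.04 ≈ 10.36, β = 0.53·22.04 ≈ 11.68.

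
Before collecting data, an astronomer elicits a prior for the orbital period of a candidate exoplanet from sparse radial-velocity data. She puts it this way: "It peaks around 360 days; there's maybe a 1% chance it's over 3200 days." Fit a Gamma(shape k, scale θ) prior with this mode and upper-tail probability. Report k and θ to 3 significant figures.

Gamma(k,θ) with k>1 has mode (k−1)θ, so θ = 360/(k−1).
Need P(X < 3200) = 0.99 with θ tied to k this way. Start at k = 2, θ = 360: P(X<3200) ≈ 0.999.
Too high — lower k to spread out. Iterating converges to k ≈ 1.68.
Then θ = 360/(1.68−1) ≈ 531.

k ≈ 1.68, θ ≈ 531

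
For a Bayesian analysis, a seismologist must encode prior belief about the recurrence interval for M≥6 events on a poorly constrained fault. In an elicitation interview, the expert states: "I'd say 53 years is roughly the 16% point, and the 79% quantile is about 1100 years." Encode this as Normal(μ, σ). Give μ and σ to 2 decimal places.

μ = 631.16, σ = 581.38

The p-quantile of Normal(μ,σ) is μ + z_p·σ, with z_{0.16} = -0.9945 and z_{0.79} = 0.8064.
Eliminate σ: μ = (z₂·x₁ − z₁·x₂)/(z₂ − z₁) = (0.8064·53 − (-0.9945)·1100)/1.801 = 631.16.
Then σ = (x₂ − x₁)/(z₂ − z₁) = (1100 − 53)/1.801 = 581.38.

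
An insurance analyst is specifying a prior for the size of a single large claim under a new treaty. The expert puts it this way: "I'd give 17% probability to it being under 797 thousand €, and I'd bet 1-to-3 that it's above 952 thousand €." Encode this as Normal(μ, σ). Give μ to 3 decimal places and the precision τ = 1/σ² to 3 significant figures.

The p-quantile of Normal(μ,σ) is μ + z_p·σ, with z_{0.17} = -0.9542 and z_{0.75} = 0.6745.
Eliminate σ: μ = (z₂·x₁ − z₁·x₂)/(z₂ − z₁) = (0.6745·797 − (-0.9542)·952)/1.629 = 887.808.
Then σ = (x₂ − x₁)/(z₂ − z₁) = (952 − 797)/1.629 = 95.171.
Precision τ = 1/σ² = 1/95.17² = 0.00011.

μ = 887.808, τ = 0.00011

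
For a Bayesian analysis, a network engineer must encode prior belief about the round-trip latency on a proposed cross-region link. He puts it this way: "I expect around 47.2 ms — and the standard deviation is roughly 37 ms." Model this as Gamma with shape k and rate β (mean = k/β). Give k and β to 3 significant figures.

k ≈ 1.63, β ≈ 0.0345

For Gamma(k, rate β): mean = k/β, variance = k/β², so CV = 1/√k.
CV = SD/mean = 37/47.2 = 0.7839, hence k = 1/CV² = 1.63.
Then β = k/mean = 1.63/47.2 = 0.0345.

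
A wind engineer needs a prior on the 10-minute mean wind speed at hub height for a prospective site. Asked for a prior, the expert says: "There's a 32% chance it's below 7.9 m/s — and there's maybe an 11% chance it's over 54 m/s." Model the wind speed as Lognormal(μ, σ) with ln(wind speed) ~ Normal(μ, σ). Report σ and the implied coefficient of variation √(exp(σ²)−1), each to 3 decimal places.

If T ~ Lognormal(μ,σ) then ln T ~ Normal(μ,σ), so the p-quantile of ln T is μ + z_p·σ.
ln(7.9) = 2.067 and ln(54) = 3.989; z_{0.32} = -0.4677, z_{0.89} = 1.227.
σ = (3.989 − 2.067)/(1.227 − (-0.4677)) = 1.135.
μ = 2.067 − (-0.4677)·1.135 = 2.597.
CV = √(exp(σ²)−1) = √(exp(1.2871)−1) = 1.619.

σ ≈ 1.135, CV ≈ 1.619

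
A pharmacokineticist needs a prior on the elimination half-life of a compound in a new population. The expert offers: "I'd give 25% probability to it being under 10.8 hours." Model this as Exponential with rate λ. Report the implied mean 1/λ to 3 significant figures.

mean ≈ 37.5 hours

P(T < 10.8) = 1 − e^(−λ·10.8) = 0.25, so λ = −ln(1−0.25)/10.8 = −ln(0.75)/10.8 = 0.0266.
Mean = 1/λ = 37.5 hours.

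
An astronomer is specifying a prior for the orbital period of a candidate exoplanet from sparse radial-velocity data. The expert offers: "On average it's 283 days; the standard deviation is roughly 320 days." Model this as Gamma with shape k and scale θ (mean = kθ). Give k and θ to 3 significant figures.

For Gamma(k, scale θ): mean = kθ, variance = kθ², so CV = 1/√k.
CV = SD/mean = 320/283 = 1.131, hence k = 1/CV² = 0.782.
Then θ = mean/k = 283/0.782 = 362.

k ≈ 0.782, θ ≈ 362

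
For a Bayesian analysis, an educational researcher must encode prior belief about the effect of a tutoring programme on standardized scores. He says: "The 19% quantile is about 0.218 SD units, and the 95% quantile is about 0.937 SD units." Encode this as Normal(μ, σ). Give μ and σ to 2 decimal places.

μ = 0.47, σ = 0.29

The p-quantile of Normal(μ,σ) is μ + z_p·σ, with z_{0.19} = -0.8779 and z_{0.95} = 1.645.
Eliminate σ: μ = (z₂·x₁ − z₁·x₂)/(z₂ − z₁) = (1.645·0.218 − (-0.8779)·0.937)/2.523 = 0.47.
Then σ = (x₂ − x₁)/(z₂ − z₁) = (0.937 − 0.218)/2.523 = 0.29.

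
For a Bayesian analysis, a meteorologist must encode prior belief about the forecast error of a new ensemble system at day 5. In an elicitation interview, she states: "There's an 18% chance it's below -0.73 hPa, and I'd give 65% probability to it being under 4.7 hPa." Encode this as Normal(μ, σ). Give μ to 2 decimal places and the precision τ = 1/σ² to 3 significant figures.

For Normal(μ,σ), the p-quantile is μ + z_p·σ. Here z_{0.18} = -0.9154, z_{0.65} = 0.3853.
So -0.73 = μ − 0.9154σ and 4.7 = μ + 0.3853σ.
Subtracting: σ = (4.7 − -0.73)/(0.3853 − (-0.9154)) = 4.17.
Then μ = -0.73 − (-0.9154)·4.17 = 3.09.
Precision τ = 1/σ² = 1/4.175² = 0.0574.

μ = 3.09, τ = 0.0574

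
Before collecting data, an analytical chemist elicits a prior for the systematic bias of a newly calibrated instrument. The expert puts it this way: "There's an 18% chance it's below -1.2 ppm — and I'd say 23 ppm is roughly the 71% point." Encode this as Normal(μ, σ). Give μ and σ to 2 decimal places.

μ = 13.88, σ = 16.48

The p-quantile of Normal(μ,σ) is μ + z_p·σ, with z_{0.18} = -0.9154 and z_{0.71} = 0.5534.
Eliminate σ: μ = (z₂·x₁ − z₁·x₂)/(z₂ − z₁) = (0.5534·-1.2 − (-0.9154)·23)/1.469 = 13.88.
Then σ = (x₂ − x₁)/(z₂ − z₁) = (23 − -1.2)/1.469 = 16.48.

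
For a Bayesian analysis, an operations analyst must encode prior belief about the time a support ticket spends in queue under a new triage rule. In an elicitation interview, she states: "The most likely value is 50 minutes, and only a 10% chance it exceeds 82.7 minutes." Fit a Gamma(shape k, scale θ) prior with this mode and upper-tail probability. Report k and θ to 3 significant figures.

Gamma(k,θ) with k>1 has mode (k−1)θ, so θ = 50/(k−1).
Need P(X < 82.7) = 0.9 with θ tied to k this way. Start at k = 2, θ = 50: P(X<82.7) ≈ 0.492.
Too low — raise k to concentrate. Iterating converges to k ≈ 8.45.
Then θ = 50/(8.45−1) ≈ 6.71.

k ≈ 8.45, θ ≈ 6.71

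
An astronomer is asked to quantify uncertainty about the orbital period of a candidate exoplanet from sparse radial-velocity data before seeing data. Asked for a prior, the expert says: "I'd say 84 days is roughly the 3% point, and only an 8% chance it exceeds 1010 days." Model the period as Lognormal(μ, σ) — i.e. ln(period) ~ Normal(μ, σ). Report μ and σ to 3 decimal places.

If T ~ Lognormal(μ,σ) then ln T ~ Normal(μ,σ), so the p-quantile of ln T is μ + z_p·σ.
ln(84) = 4.431 and ln(1010) = 6.918; z_{0.03} = -1.881, z_{0.92} = 1.405.
σ = (6.918 − 4.431)/(1.405 − (-1.881)) = 0.757.
μ = 4.431 − (-1.881)·0.757 = 5.854.

μ ≈ 5.854, σ ≈ 0.757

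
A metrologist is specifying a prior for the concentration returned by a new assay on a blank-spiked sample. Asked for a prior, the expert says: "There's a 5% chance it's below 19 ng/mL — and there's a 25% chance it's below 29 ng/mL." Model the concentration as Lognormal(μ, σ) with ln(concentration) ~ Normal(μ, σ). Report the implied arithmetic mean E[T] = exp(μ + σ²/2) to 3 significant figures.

E[T] ≈ 42.8 ng/mL

If T ~ Lognormal(μ,σ) then ln T ~ Normal(μ,σ), so the p-quantile of ln T is μ + z_p·σ.
ln(19) = 2.944 and ln(29) = 3.367; z_{0.05} = -1.645, z_{0.25} = -0.6745.
σ = (3.367 − 2.944)/(-0.6745 − (-1.645)) = 0.436.
μ = 2.944 − (-1.645)·0.436 = 3.661.
E[T] = exp(μ + σ²/2) = exp(3.661 + 0.0949) = 42.8 ng/mL.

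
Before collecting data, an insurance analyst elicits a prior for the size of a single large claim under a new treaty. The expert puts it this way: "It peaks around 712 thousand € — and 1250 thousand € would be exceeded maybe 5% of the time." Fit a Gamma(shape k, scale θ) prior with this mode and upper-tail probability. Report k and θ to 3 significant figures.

k ≈ 9.81, θ ≈ 80.9

Gamma(k,θ) with k>1 has mode (k−1)θ, so θ = 712/(k−1).
Need P(X < 1250) = 0.95 with θ tied to k this way. Start at k = 2, θ = 712: P(X<1250) ≈ 0.524.
Too low — raise k to concentrate. Iterating converges to k ≈ 9.81.
Then θ = 712/(9.81−1) ≈ 80.9.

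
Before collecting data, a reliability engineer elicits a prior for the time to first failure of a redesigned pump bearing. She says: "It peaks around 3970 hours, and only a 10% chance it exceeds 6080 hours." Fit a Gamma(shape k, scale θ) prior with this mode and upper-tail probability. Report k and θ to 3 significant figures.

Gamma(k,θ) with k>1 has mode (k−1)θ, so θ = 3970/(k−1).
Need P(X < 6080) = 0.9 with θ tied to k this way. Start at k = 2, θ = 3970: P(X<6080) ≈ 0.453.
Too low — raise k to concentrate. Iterating converges to k ≈ 11.3.
Then θ = 3970/(11.3−1) ≈ 386.

k ≈ 11.3, θ ≈ 386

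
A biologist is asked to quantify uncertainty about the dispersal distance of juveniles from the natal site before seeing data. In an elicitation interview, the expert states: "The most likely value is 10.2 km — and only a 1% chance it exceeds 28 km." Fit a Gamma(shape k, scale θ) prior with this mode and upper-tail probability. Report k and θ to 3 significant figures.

k ≈ 5.51, θ ≈ 2.26

Gamma(k,θ) with k>1 has mode (k−1)θ, so θ = 10.2/(k−1).
Need P(X < 28) = 0.99 with θ tied to k this way. Start at k = 2, θ = 10.2: P(X<28) ≈ 0.759.
Too low — raise k to concentrate. Iterating converges to k ≈ 5.51.
Then θ = 10.2/(5.51−1) ≈ 2.26.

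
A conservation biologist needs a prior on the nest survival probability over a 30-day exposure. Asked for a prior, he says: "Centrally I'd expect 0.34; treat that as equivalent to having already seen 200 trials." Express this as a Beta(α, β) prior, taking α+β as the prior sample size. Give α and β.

Under the effective-sample-size interpretation, Beta(α, β) has prior mean α/(α+β) and prior sample size α+β.
So α+β = 200 and α/(α+β) = 0.34, giving α = 0.34·200 = 68 and β = 200 − 68 = 132.

α = 68, β = 132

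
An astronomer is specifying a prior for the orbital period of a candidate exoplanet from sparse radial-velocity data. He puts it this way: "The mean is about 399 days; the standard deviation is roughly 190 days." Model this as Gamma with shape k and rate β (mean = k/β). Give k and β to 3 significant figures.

k ≈ 4.41, β ≈ 0.0111

For Gamma(k, rate β): mean = k/β, variance = k/β², so CV = 1/√k.
CV = SD/mean = 190/399 = 0.4762, hence k = 1/CV² = 4.41.
Then β = k/mean = 4.41/399 = 0.0111.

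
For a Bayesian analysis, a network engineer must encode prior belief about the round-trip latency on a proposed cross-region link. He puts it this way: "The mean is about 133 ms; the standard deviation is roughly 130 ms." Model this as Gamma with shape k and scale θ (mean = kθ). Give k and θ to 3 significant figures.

k ≈ 1.05, θ ≈ 127

For Gamma(k, scale θ): mean = kθ, variance = kθ², so CV = 1/√k.
CV = SD/mean = 130/133 = 0.9774, hence k = 1/CV² = 1.05.
Then θ = mean/k = 133/1.05 = 127.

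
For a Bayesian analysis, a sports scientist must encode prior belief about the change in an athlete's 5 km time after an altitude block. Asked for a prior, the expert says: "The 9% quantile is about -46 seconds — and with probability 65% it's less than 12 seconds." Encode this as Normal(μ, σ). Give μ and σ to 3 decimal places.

μ = -0.948, σ = 33.602

For Normal(μ,σ), the p-quantile is μ + z_p·σ. Here z_{0.09} = -1.341, z_{0.65} = 0.3853.
So -46 = μ − 1.341σ and 12 = μ + 0.3853σ.
Subtracting: σ = (12 − -46)/(0.3853 − (-1.341)) = 33.602.
Then μ = -46 − (-1.341)·33.602 = -0.948.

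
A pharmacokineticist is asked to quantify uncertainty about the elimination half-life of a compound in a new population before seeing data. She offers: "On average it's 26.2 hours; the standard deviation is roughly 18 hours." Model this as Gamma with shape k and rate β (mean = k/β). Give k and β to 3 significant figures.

k ≈ 2.12, β ≈ 0.0809

For Gamma(k, rate β): mean = k/β, variance = k/β², so CV = 1/√k.
CV = SD/mean = 18/26.2 = 0.687, hence k = 1/CV² = 2.12.
Then β = k/mean = 2.12/26.2 = 0.0809.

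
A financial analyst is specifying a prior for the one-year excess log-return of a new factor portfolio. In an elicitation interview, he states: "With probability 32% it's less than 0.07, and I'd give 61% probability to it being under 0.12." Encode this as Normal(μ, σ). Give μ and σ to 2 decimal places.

For Normal(μ,σ), the p-quantile is μ + z_p·σ. Here z_{0.32} = -0.4677, z_{0.61} = 0.2793.
So 0.07 = μ − 0.4677σ and 0.12 = μ + 0.2793σ.
Subtracting: σ = (0.12 − 0.07)/(0.2793 − (-0.4677)) = 0.07.
Then μ = 0.07 − (-0.4677)·0.07 = 0.10.

μ = 0.10, σ = 0.07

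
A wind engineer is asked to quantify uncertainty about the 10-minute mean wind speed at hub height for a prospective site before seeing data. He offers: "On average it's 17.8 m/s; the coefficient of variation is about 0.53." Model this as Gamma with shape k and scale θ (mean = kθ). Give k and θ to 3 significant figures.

k ≈ 3.56, θ ≈ 5

For Gamma(k, scale θ): mean = kθ, variance = kθ², so CV = 1/√k.
CV = 0.53, hence k = 1/CV² = 3.56.
Then θ = mean/k = 17.8/3.56 = 5.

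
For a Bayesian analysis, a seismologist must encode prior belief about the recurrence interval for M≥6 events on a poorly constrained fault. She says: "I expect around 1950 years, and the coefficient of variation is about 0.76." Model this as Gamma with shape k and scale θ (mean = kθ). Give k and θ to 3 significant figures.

For Gamma(k, scale θ): mean = kθ, variance = kθ², so CV = 1/√k.
CV = 0.76, hence k = 1/CV² = 1.73.
Then θ = mean/k = 1950/1.73 = 1130.

k ≈ 1.73, θ ≈ 1130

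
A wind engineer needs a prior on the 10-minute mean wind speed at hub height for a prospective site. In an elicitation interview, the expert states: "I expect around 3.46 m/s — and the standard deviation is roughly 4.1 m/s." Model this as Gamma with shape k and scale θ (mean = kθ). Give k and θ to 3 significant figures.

For Gamma(k, scale θ): mean = kθ, variance = kθ², so CV = 1/√k.
CV = SD/mean = 4.1/3.46 = 1.185, hence k = 1/CV² = 0.712.
Then θ = mean/k = 3.46/0.712 = 4.86.

k ≈ 0.712, θ ≈ 4.86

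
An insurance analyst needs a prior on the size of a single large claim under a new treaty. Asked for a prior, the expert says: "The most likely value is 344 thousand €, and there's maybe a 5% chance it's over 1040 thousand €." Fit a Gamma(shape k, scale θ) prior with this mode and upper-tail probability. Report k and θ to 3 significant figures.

k ≈ 3.16, θ ≈ 159

Gamma(k,θ) with k>1 has mode (k−1)θ, so θ = 344/(k−1).
Need P(X < 1040) = 0.95 with θ tied to k this way. Start at k = 2, θ = 344: P(X<1040) ≈ 0.804.
Too low — raise k to concentrate. Iterating converges to k ≈ 3.16.
Then θ = 344/(3.16−1) ≈ 159.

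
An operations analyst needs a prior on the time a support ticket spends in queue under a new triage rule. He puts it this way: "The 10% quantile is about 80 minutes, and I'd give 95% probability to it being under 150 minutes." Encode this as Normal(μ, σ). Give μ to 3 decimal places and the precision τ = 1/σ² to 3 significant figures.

For Normal(μ,σ), the p-quantile is μ + z_p·σ. Here z_{0.1} = -1.282, z_{0.95} = 1.645.
So 80 = μ − 1.282σ and 150 = μ + 1.645σ.
Subtracting: σ = (150 − 80)/(1.645 − (-1.282)) = 23.920.
Then μ = 80 − (-1.282)·23.920 = 110.655.
Precision τ = 1/σ² = 1/23.92² = 0.00175.

μ = 110.655, τ = 0.00175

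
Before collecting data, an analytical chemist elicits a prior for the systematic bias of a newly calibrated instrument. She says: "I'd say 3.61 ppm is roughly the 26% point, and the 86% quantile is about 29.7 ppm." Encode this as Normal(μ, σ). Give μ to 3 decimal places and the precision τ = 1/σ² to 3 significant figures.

The p-quantile of Normal(μ,σ) is μ + z_p·σ, with z_{0.26} = -0.6433 and z_{0.86} = 1.08.
Eliminate σ: μ = (z₂·x₁ − z₁·x₂)/(z₂ − z₁) = (1.08·3.61 − (-0.6433)·29.7)/1.724 = 13.348.
Then σ = (x₂ − x₁)/(z₂ − z₁) = (29.7 − 3.61)/1.724 = 15.136.
Precision τ = 1/σ² = 1/15.14² = 0.00436.

μ = 13.348, τ = 0.00436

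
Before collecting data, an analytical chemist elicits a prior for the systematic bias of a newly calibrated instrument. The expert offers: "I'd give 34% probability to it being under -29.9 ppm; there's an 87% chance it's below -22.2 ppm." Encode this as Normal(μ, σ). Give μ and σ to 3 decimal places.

For Normal(μ,σ), the p-quantile is μ + z_p·σ. Here z_{0.34} = -0.4125, z_{0.87} = 1.126.
So -29.9 = μ − 0.4125σ and -22.2 = μ + 1.126σ.
Subtracting: σ = (-22.2 − -29.9)/(1.126 − (-0.4125)) = 5.004.
Then μ = -29.9 − (-0.4125)·5.004 = -27.836.

μ = -27.836, σ = 5.004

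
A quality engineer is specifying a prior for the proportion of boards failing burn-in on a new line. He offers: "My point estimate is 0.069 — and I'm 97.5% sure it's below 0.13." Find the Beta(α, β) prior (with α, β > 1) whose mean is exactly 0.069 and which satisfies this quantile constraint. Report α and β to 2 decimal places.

With mean 0.069 fixed, write α = 0.069s, β = 0.931s where s = α+β.
Need P(θ < 0.13) = 0.975 under Beta(0.069s, 0.931s). Normal approximation: (q−m)/√(m(1−m)/s) ≈ z_{0.975} = 1.96, so s ≈ 0.069·0.931·(1.96)²/(0.13−0.069)² = 66.3.
At s = 66.3: P(θ<0.13) ≈ 0.958. Adjusting to match 0.975 gives s ≈ 88.36.
So α = 0.069·88.36 ≈ 6.10, β = 0.931·88.36 ≈ 82.26.

α ≈ 6.10, β ≈ 82.26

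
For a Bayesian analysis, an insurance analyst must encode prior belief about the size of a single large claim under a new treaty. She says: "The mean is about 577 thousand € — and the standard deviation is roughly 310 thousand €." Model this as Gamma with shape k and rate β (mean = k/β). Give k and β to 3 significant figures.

k ≈ 3.46, β ≈ 0.006

For Gamma(k, rate β): mean = k/β, variance = k/β², so CV = 1/√k.
CV = SD/mean = 310/577 = 0.5373, hence k = 1/CV² = 3.46.
Then β = k/mean = 3.46/577 = 0.006.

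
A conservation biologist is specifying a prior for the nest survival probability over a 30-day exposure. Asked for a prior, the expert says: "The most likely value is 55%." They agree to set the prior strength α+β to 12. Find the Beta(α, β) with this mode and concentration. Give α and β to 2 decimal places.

For α,β > 1 the Beta mode is (α−1)/(α+β−2). With α+β = 12, the mode is (α−1)/10.
Set (α−1)/10 = 0.55 → α = 1 + 0.55·10 = 6.50.
β = 12 − α = 5.50.

α = 6.50, β = 5.50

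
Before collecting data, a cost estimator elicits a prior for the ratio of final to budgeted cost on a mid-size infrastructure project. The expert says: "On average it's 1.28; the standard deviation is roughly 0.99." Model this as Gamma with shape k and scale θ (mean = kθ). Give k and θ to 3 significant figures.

For Gamma(k, scale θ): mean = kθ, variance = kθ², so CV = 1/√k.
CV = SD/mean = 0.99/1.28 = 0.7734, hence k = 1/CV² = 1.67.
Then θ = mean/k = 1.28/1.67 = 0.766.

k ≈ 1.67, θ ≈ 0.766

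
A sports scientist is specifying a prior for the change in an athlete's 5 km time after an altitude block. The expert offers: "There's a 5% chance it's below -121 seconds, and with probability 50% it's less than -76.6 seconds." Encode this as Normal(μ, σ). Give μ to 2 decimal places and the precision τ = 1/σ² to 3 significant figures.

μ = -76.60, τ = 0.00137

The p-quantile of Normal(μ,σ) is μ + z_p·σ, with z_{0.05} = -1.645 and z_{0.5} = 0.
Eliminate σ: μ = (z₂·x₁ − z₁·x₂)/(z₂ − z₁) = (0·-121 − (-1.645)·-76.6)/1.645 = -76.60.
Then σ = (x₂ − x₁)/(z₂ − z₁) = (-76.6 − -121)/1.645 = 26.99.
Precision τ = 1/σ² = 1/26.99² = 0.00137.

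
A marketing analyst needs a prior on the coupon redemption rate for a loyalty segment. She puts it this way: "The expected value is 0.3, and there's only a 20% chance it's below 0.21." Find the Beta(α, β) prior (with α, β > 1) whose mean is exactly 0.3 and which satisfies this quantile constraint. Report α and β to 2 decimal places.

α ≈ 5.70, β ≈ 13.31

With mean 0.3 fixed, write α = 0.3s, β = 0.7s where s = α+β.
Need P(θ < 0.21) = 0.2 under Beta(0.3s, 0.7s). Normal approximation: (q−m)/√(m(1−m)/s) ≈ z_{0.2} = -0.842, so s ≈ 0.3·0.7·(-0.842)²/(0.21−0.3)² = 18.4.
At s = 18.4: P(θ<0.21) ≈ 0.205. Adjusting to match 0.2 gives s ≈ 19.02.
So α = 0.3·19.02 ≈ 5.70, β = 0.7·19.02 ≈ 13.31.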